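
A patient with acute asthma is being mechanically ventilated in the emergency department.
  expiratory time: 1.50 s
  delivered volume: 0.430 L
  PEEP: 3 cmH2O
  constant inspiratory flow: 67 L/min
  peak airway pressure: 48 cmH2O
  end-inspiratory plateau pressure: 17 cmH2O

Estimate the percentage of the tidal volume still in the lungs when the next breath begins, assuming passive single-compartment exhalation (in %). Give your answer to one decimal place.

Flow: 67 L/min ÷ 60 = 1.1167 L/s.
R = (PIP − Pplat)/V̇ = (48 − 17) / 1.1167 = 31.0/1.1167 = 27.76 cmH2O·s/L.
C = Vt/(Pplat − PEEP) = 430.0 / (17 − 3) = 430.0/14.0 = 30.714 mL/cmH2O.
τ = R × C = 27.76 × 0.03071 L/cmH2O = 0.8525 s.
Fraction remaining at end-expiration = e^(−Te/τ) = e^(−1.50/0.8525) = 0.1721 → 17.21%.

17.2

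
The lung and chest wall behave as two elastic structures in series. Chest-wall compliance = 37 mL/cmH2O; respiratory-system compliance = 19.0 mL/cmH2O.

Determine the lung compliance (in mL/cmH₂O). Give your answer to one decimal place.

1/CL = 1/Crs − 1/Ccw.
1/CL = 1/19.0 − 1/37 = 0.0256.
CL = 39.063 mL/cmH2O.

39.1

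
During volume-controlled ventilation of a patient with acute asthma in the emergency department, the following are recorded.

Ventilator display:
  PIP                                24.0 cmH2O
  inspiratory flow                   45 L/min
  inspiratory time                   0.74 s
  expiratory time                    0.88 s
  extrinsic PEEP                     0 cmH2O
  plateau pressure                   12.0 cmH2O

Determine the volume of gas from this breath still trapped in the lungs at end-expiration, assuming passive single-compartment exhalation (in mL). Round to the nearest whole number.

Flow: 45 L/min ÷ 60 = 0.75 L/s.
Vt = flow × Ti = 0.75 L/s × 0.74 s × 1000 mL/L = 555.0 mL.
R = (PIP − Pplat)/V̇ = (24.0 − 12.0) / 0.75 = 12.0/0.75 = 16.0 cmH2O·s/L.
C = Vt/(Pplat − PEEP) = 555.0 / (12.0 − 0) = 555.0/12.0 = 46.25 mL/cmH2O.
τ = R × C = 16.0 × 0.04625 L/cmH2O = 0.74 s.
Fraction remaining = e^(−Te/τ) = e^(−0.88/0.74) = 0.3045.
Trapped volume = 555.0 × 0.3045 = 169.0 mL.

169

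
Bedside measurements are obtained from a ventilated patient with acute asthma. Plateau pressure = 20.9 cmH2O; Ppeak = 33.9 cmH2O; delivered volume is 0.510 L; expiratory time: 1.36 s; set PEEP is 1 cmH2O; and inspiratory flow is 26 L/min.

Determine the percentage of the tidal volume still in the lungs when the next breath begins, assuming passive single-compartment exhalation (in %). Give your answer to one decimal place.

Flow: 26 L/min ÷ 60 = 0.4333 L/s.
R = (PIP − Pplat)/V̇ = (33.9 − 20.9) / 0.4333 = 13.0/0.4333 = 30.002 cmH2O·s/L.
C = Vt/(Pplat − PEEP) = 510.0 / (20.9 − 1) = 510.0/19.9 = 25.628 mL/cmH2O.
τ = R × C = 30.002 × 0.02563 L/cmH2O = 0.769 s.
Fraction remaining at end-expiration = e^(−Te/τ) = e^(−1.36/0.769) = 0.1706 → 17.06%.

17.1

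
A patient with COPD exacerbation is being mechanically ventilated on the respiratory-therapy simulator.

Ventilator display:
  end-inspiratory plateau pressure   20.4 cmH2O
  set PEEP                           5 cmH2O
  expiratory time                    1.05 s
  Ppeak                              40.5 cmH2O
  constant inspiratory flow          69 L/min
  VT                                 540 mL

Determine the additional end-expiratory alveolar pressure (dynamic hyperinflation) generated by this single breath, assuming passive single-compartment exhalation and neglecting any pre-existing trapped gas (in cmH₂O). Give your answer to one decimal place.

2.8

Flow: 69 L/min ÷ 60 = 1.15 L/s.
R = (PIP − Pplat)/V̇ = (40.5 − 20.4) / 1.15 = 20.1/1.15 = 17.478 cmH2O·s/L.
C = Vt/(Pplat − PEEP) = 540.0 / (20.4 − 5) = 540.0/15.4 = 35.065 mL/cmH2O.
τ = R × C = 17.478 × 0.03507 L/cmH2O = 0.613 s.
Fraction remaining = e^(−Te/τ) = e^(−1.05/0.613) = 0.1803; trapped volume = 540.0 × 0.1803 = 97.362 mL.
Additional alveolar pressure from trapping ≈ V_trapped / C = 97.362 / 35.065 = 2.777 cmH2O.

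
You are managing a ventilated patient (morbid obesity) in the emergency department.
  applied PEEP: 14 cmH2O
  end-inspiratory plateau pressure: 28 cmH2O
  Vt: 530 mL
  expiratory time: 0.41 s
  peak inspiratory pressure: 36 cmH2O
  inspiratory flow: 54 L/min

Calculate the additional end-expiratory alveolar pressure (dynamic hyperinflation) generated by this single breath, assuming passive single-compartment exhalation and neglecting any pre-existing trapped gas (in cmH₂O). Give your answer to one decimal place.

4.1

Flow: 54 L/min ÷ 60 = 0.9 L/s.
R = (PIP − Pplat)/V̇ = (36 − 28) / 0.9 = 8.0/0.9 = 8.889 cmH2O·s/L.
C = Vt/(Pplat − PEEP) = 530.0 / (28 − 14) = 530.0/14.0 = 37.857 mL/cmH2O.
τ = R × C = 8.889 × 0.03786 L/cmH2O = 0.3365 s.
Fraction remaining = e^(−Te/τ) = e^(−0.41/0.3365) = 0.2957; trapped volume = 530.0 × 0.2957 = 156.72 mL.
Additional alveolar pressure from trapping ≈ V_trapped / C = 156.72 / 37.857 = 4.14 cmH2O.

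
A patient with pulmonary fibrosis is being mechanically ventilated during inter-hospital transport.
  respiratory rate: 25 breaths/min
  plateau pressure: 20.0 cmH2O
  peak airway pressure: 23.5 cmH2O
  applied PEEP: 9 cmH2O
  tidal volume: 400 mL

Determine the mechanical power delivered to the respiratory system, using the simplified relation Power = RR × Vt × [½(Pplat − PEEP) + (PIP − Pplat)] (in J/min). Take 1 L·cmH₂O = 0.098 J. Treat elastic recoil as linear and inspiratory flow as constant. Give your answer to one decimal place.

8.8

Per-breath work = Vt × [½(Pplat−PEEP) + (PIP−Pplat)] = 0.400 × [0.5×11.0 + 3.5] = 0.400 × 9.0 = 3.6 L·cmH2O.
Power = 25 × 3.6 = 90.0 L·cmH2O/min.
× 0.098 J/(L·cmH2O) → 8.82 J/min.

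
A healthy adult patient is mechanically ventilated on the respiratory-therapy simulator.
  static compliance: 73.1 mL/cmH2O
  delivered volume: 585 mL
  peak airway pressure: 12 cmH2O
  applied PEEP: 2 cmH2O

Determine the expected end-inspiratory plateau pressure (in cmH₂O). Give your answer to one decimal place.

10.0

Pplat = PEEP + Vt / Cstat = 2 + 585 / 73.1 = 2 + 8.003 = 10.003 cmH2O.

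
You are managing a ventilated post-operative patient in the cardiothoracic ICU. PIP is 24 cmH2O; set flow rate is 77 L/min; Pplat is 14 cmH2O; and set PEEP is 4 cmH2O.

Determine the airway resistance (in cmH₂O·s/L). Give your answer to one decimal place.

Flow: 77 L/min ÷ 60 = 1.2833 L/s.
Raw = (PIP − Pplat) / flow = (24 − 14) / 1.2833 = 10.0 / 1.2833 = 7.792 cmH2O·s/L.

7.8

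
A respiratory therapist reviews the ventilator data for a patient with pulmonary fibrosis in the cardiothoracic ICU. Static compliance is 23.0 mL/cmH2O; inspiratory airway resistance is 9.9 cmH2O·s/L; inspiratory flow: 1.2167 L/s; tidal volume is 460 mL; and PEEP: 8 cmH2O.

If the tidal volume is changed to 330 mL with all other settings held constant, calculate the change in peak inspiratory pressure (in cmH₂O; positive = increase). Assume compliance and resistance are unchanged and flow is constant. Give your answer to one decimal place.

PIP = Vt/C + R·V̇ + PEEP (constant-flow equation of motion).
Only the elastic term changes: ΔPIP = ΔVt / C = (330 − 460) / 23.0 = -5.652 cmH2O.

-5.7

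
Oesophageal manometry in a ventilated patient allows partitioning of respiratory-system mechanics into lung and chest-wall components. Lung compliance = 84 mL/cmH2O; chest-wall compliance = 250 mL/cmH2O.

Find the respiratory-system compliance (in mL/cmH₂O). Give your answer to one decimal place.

62.9

Lung and chest wall are elastances in series: 1/Crs = 1/CL + 1/Ccw.
1/Crs = 1/84 + 1/250 = 0.0159.
Crs = 62.893 mL/cmH2O.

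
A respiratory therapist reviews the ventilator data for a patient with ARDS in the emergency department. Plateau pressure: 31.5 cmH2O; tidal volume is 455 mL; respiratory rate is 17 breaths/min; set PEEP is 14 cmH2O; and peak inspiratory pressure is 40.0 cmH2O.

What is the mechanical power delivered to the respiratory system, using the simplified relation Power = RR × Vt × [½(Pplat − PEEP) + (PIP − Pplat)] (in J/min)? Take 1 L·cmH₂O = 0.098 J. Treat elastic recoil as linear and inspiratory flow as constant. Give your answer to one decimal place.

13.1

Per-breath work = Vt × [½(Pplat−PEEP) + (PIP−Pplat)] = 0.455 × [0.5×17.5 + 8.5] = 0.455 × 17.25 = 7.849 L·cmH2O.
Power = 17 × 7.849 = 133.43 L·cmH2O/min.
× 0.098 J/(L·cmH2O) → 13.076 J/min.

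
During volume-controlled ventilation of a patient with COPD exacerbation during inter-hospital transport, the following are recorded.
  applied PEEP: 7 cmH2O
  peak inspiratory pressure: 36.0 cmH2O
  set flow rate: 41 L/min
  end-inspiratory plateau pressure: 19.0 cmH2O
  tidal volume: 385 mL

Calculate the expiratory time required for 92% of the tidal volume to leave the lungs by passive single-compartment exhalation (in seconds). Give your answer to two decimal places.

Flow: 41 L/min ÷ 60 = 0.6833 L/s.
R = (PIP − Pplat)/V̇ = (36.0 − 19.0) / 0.6833 = 17.0/0.6833 = 24.879 cmH2O·s/L.
C = Vt/(Pplat − PEEP) = 385.0 / (19.0 − 7) = 385.0/12.0 = 32.083 mL/cmH2O.
τ = R × C = 24.879 × 0.03208 L/cmH2O = 0.7981 s.
t = −τ·ln(1 − 0.92) = −0.7981·ln(0.08) = 2.016 s.

2.02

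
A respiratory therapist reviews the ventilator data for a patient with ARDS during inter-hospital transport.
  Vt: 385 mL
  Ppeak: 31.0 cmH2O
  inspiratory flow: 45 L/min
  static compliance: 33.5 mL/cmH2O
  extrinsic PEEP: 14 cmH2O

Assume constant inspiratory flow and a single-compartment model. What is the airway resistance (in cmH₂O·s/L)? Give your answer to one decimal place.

7.3

Flow: 45 L/min ÷ 60 = 0.75 L/s.
Equation of motion (constant flow): PIP = Vt/C + R·V̇ + PEEP.
R·V̇ = PIP − Vt/C − PEEP = 31.0 − 385/33.5 − 14 = 31.0 − 11.493 − 14 = 5.507 cmH2O.
R = 5.507 / 0.75 = 7.343 cmH2O·s/L.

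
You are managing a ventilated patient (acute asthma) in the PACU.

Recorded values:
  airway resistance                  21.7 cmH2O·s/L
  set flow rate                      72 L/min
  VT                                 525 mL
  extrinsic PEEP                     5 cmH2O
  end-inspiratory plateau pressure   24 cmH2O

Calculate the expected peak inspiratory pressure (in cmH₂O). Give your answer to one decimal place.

50.0

Flow: 72 L/min ÷ 60 = 1.2 L/s.
PIP = Pplat + Raw × flow = 24 + 21.7 × 1.2 = 24 + 26.04 = 50.04 cmH2O.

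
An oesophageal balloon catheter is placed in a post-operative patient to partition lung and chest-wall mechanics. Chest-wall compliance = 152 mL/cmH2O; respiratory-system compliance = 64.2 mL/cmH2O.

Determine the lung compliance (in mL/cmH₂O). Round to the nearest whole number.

1/CL = 1/Crs − 1/Ccw.
1/CL = 1/64.2 − 1/152 = 0.008997.
CL = 111.15 mL/cmH2O.

111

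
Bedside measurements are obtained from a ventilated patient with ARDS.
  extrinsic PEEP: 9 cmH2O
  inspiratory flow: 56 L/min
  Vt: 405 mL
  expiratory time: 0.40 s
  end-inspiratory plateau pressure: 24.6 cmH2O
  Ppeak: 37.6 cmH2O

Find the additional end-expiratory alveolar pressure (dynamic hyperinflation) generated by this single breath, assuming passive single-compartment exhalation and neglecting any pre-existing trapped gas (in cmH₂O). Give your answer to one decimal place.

Flow: 56 L/min ÷ 60 = 0.9333 L/s.
R = (PIP − Pplat)/V̇ = (37.6 − 24.6) / 0.9333 = 13.0/0.9333 = 13.929 cmH2O·s/L.
C = Vt/(Pplat − PEEP) = 405.0 / (24.6 − 9) = 405.0/15.6 = 25.962 mL/cmH2O.
τ = R × C = 13.929 × 0.02596 L/cmH2O = 0.3616 s.
Fraction remaining = e^(−Te/τ) = e^(−0.40/0.3616) = 0.3308; trapped volume = 405.0 × 0.3308 = 133.97 mL.
Additional alveolar pressure from trapping ≈ V_trapped / C = 133.97 / 25.962 = 5.16 cmH2O.

5.2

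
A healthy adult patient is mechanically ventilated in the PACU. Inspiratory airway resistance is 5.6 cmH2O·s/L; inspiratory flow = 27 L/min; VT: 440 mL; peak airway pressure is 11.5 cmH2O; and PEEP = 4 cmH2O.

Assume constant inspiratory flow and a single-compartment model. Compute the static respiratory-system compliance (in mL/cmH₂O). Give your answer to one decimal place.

88.4

Flow: 27 L/min ÷ 60 = 0.45 L/s.
Equation of motion (constant flow): PIP = Vt/C + R·V̇ + PEEP.
Vt/C = PIP − R·V̇ − PEEP = 11.5 − 5.6×0.45 − 4 = 11.5 − 2.52 − 4 = 4.98 cmH2O.
C = Vt / 4.98 = 440 / 4.98 = 88.353 mL/cmH2O.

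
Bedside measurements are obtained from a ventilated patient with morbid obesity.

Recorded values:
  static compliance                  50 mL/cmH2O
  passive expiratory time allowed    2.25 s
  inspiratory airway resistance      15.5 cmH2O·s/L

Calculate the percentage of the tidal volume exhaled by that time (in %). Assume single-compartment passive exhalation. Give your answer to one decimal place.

τ = R × C = 15.5 × 50 mL/cmH2O = 15.5 × 0.050 L/cmH2O = 0.775 s.
Passive exhalation: V(t)/V₀ = e^(−t/τ) = e^(−2.25/0.775) = 0.05485.
Fraction exhaled = 1 − 0.05485 = 0.9452 → 94.52%.

94.5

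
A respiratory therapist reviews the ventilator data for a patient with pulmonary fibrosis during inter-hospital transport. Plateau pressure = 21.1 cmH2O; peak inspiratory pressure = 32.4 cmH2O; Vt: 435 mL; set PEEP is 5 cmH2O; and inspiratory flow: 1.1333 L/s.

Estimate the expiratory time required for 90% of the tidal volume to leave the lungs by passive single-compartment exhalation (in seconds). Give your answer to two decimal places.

R = (PIP − Pplat)/V̇ = (32.4 − 21.1) / 1.1333 = 11.3/1.1333 = 9.971 cmH2O·s/L.
C = Vt/(Pplat − PEEP) = 435.0 / (21.1 − 5) = 435.0/16.1 = 27.019 mL/cmH2O.
τ = R × C = 9.971 × 0.02702 L/cmH2O = 0.2694 s.
t = −τ·ln(1 − 0.90) = −0.2694·ln(0.1) = 0.6203 s.

0.62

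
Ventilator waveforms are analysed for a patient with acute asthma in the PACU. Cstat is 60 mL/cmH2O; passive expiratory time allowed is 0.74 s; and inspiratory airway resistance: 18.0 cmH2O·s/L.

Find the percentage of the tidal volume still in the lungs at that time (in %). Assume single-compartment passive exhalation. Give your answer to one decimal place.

τ = R × C = 18.0 × 60 mL/cmH2O = 18.0 × 0.060 L/cmH2O = 1.08 s.
Passive exhalation: V(t)/V₀ = e^(−t/τ) = e^(−0.74/1.08) = 0.504.
Fraction remaining = 0.504 → 50.4%.

50.4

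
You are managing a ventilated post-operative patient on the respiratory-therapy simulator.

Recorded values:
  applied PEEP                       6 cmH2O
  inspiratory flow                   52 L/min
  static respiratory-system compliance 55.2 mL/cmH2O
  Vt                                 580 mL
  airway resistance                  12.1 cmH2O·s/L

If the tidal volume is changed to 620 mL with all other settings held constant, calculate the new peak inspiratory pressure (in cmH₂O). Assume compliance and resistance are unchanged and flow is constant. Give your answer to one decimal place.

Flow: 52 L/min ÷ 60 = 0.8667 L/s.
PIP = Vt/C + R·V̇ + PEEP (constant-flow equation of motion).
Only the elastic term changes: ΔPIP = ΔVt / C = (620 − 580) / 55.2 = 0.7246 cmH2O.
Original PIP = 580/55.2 + 12.1×0.8667 + 6 = 26.994 cmH2O; new PIP = 26.994 + (0.7246) = 27.719 cmH2O.

27.7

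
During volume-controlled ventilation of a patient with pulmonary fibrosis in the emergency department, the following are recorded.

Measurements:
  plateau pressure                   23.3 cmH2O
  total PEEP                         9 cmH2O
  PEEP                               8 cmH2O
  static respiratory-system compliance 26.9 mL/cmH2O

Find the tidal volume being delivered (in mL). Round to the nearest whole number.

End-expiratory occlusion gives total PEEP = 9 cmH2O (intrinsic PEEP = 9 − 8 = 1). Use total PEEP for the elastic gradient.
Vt = Cstat × (Pplat − PEEPtotal) = 26.9 × (23.3 − 9) = 26.9 × 14.3 = 384.67 mL.

385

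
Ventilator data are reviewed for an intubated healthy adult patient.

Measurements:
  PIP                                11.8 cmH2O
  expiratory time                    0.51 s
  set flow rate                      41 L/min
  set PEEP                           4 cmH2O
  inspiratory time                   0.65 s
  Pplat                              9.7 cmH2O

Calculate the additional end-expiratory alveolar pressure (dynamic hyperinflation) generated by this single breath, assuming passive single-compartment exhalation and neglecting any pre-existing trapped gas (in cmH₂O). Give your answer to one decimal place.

0.7

Flow: 41 L/min ÷ 60 = 0.6833 L/s.
Vt = flow × Ti = 0.6833 L/s × 0.65 s × 1000 mL/L = 444.15 mL.
R = (PIP − Pplat)/V̇ = (11.8 − 9.7) / 0.6833 = 2.1/0.6833 = 3.073 cmH2O·s/L.
C = Vt/(Pplat − PEEP) = 444.15 / (9.7 − 4) = 444.15/5.7 = 77.921 mL/cmH2O.
τ = R × C = 3.073 × 0.07792 L/cmH2O = 0.2394 s.
Fraction remaining = e^(−Te/τ) = e^(−0.51/0.2394) = 0.1188; trapped volume = 444.15 × 0.1188 = 52.765 mL.
Additional alveolar pressure from trapping ≈ V_trapped / C = 52.765 / 77.921 = 0.6772 cmH2O.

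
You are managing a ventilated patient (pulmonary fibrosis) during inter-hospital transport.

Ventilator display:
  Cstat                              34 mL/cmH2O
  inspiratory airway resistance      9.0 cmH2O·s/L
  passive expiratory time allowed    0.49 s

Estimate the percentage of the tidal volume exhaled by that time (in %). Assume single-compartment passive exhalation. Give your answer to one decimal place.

τ = R × C = 9.0 × 34 mL/cmH2O = 9.0 × 0.034 L/cmH2O = 0.306 s.
Passive exhalation: V(t)/V₀ = e^(−t/τ) = e^(−0.49/0.306) = 0.2016.
Fraction exhaled = 1 − 0.2016 = 0.7984 → 79.84%.

79.8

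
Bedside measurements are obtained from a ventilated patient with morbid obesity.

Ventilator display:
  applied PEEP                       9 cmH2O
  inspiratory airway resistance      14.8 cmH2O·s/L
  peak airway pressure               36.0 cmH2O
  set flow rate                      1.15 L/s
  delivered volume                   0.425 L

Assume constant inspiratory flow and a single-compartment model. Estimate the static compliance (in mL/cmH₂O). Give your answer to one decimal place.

42.6

Equation of motion (constant flow): PIP = Vt/C + R·V̇ + PEEP.
Vt/C = PIP − R·V̇ − PEEP = 36.0 − 14.8×1.15 − 9 = 36.0 − 17.02 − 9 = 9.98 cmH2O.
C = Vt / 9.98 = 425 / 9.98 = 42.585 mL/cmH2O.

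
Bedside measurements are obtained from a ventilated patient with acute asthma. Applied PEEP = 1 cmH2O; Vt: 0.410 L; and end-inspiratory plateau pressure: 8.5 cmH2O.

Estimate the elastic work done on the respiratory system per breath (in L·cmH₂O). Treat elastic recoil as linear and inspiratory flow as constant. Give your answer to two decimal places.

Elastic work ≈ ½ × (Pplat − PEEP) × Vt = 0.5 × (8.5 − 1) × 0.410 L = 0.5 × 7.5 × 0.410 = 1.538 L·cmH2O.

1.54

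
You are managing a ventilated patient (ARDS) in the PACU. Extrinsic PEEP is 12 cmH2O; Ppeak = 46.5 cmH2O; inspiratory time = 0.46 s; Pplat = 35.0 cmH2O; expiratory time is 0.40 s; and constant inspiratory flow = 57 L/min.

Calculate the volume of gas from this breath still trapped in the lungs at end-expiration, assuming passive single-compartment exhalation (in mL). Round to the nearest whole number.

Flow: 57 L/min ÷ 60 = 0.95 L/s.
Vt = flow × Ti = 0.95 L/s × 0.46 s × 1000 mL/L = 437.0 mL.
R = (PIP − Pplat)/V̇ = (46.5 − 35.0) / 0.95 = 11.5/0.95 = 12.105 cmH2O·s/L.
C = Vt/(Pplat − PEEP) = 437.0 / (35.0 − 12) = 437.0/23.0 = 19.0 mL/cmH2O.
τ = R × C = 12.105 × 0.019 L/cmH2O = 0.23 s.
Fraction remaining = e^(−Te/τ) = e^(−0.40/0.23) = 0.1757.
Trapped volume = 437.0 × 0.1757 = 76.781 mL.

77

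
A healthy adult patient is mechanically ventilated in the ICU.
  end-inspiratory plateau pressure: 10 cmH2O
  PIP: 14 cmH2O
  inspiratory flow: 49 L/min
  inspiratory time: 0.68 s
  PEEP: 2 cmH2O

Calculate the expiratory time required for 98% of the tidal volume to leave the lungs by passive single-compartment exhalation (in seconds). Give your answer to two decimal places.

Flow: 49 L/min ÷ 60 = 0.8167 L/s.
Vt = flow × Ti = 0.8167 L/s × 0.68 s × 1000 mL/L = 555.36 mL.
R = (PIP − Pplat)/V̇ = (14 − 10) / 0.8167 = 4.0/0.8167 = 4.898 cmH2O·s/L.
C = Vt/(Pplat − PEEP) = 555.36 / (10 − 2) = 555.36/8.0 = 69.42 mL/cmH2O.
τ = R × C = 4.898 × 0.06942 L/cmH2O = 0.34 s.
t = −τ·ln(1 − 0.98) = −0.34·ln(0.02) = 1.33 s.

1.33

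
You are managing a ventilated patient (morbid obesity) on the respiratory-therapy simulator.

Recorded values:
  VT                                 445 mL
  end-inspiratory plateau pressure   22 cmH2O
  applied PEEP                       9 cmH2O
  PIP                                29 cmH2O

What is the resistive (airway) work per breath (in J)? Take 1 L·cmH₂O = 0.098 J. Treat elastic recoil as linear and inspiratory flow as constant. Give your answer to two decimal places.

0.31

With constant inspiratory flow the resistive pressure is constant at PIP − Pplat = 29 − 22 = 7.0 cmH2O, so resistive work = 7.0 × 0.445 = 3.115 L·cmH2O.
× 0.098 J/(L·cmH2O) → 0.3053 J.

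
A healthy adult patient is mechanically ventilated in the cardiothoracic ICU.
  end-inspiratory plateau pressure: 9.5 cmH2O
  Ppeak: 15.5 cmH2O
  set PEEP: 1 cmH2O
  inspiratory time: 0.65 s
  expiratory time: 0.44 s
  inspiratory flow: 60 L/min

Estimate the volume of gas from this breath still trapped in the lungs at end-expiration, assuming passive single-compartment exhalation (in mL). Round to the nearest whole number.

249

Flow: 60 L/min ÷ 60 = 1 L/s.
Vt = flow × Ti = 1 L/s × 0.65 s × 1000 mL/L = 650.0 mL.
R = (PIP − Pplat)/V̇ = (15.5 − 9.5) / 1 = 6.0/1 = 6.0 cmH2O·s/L.
C = Vt/(Pplat − PEEP) = 650.0 / (9.5 − 1) = 650.0/8.5 = 76.471 mL/cmH2O.
τ = R × C = 6.0 × 0.07647 L/cmH2O = 0.4588 s.
Fraction remaining = e^(−Te/τ) = e^(−0.44/0.4588) = 0.3833.
Trapped volume = 650.0 × 0.3833 = 249.15 mL.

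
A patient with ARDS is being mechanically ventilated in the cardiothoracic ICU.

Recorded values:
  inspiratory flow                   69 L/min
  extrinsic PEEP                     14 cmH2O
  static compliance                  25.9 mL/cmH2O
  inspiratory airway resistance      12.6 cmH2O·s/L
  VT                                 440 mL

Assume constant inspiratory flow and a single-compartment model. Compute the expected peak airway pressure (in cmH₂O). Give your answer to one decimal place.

45.5

Flow: 69 L/min ÷ 60 = 1.15 L/s.
Equation of motion (constant flow): PIP = Vt/C + R·V̇ + PEEP.
PIP = 440/25.9 + 12.6×1.15 + 14 = 16.988 + 14.49 + 14 = 45.478 cmH2O.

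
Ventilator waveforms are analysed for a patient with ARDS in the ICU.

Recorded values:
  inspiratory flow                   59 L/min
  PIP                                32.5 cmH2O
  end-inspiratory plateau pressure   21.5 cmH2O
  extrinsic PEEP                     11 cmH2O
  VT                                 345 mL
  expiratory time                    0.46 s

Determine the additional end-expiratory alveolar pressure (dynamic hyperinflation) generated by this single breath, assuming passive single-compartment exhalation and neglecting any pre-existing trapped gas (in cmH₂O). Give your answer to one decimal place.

Flow: 59 L/min ÷ 60 = 0.9833 L/s.
R = (PIP − Pplat)/V̇ = (32.5 − 21.5) / 0.9833 = 11.0/0.9833 = 11.187 cmH2O·s/L.
C = Vt/(Pplat − PEEP) = 345.0 / (21.5 − 11) = 345.0/10.5 = 32.857 mL/cmH2O.
τ = R × C = 11.187 × 0.03286 L/cmH2O = 0.3676 s.
Fraction remaining = e^(−Te/τ) = e^(−0.46/0.3676) = 0.2861; trapped volume = 345.0 × 0.2861 = 98.705 mL.
Additional alveolar pressure from trapping ≈ V_trapped / C = 98.705 / 32.857 = 3.004 cmH2O.

3.0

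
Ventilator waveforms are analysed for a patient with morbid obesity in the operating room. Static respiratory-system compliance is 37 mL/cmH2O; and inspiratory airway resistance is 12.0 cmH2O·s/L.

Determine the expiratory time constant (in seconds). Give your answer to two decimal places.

0.44

τ = R × C = 12.0 × 37 mL/cmH2O = 12.0 × 0.037 L/cmH2O = 0.444 s.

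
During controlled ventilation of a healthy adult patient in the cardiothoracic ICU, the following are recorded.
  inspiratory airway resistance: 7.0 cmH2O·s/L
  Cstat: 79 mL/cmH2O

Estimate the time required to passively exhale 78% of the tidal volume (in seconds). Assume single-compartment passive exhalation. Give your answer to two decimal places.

0.84

τ = R × C = 7.0 × 79 mL/cmH2O = 7.0 × 0.079 L/cmH2O = 0.553 s.
Exhaled fraction f = 1 − e^(−t/τ) → t = −τ·ln(1 − f) = −0.553·ln(0.22) = 0.8373 s.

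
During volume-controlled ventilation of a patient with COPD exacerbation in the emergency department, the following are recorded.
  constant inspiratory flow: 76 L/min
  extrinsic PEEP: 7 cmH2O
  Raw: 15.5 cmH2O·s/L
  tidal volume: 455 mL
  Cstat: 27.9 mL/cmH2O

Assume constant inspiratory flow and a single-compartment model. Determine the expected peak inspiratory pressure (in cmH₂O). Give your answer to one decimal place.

Flow: 76 L/min ÷ 60 = 1.2667 L/s.
Equation of motion (constant flow): PIP = Vt/C + R·V̇ + PEEP.
PIP = 455/27.9 + 15.5×1.2667 + 7 = 16.308 + 19.634 + 7 = 42.942 cmH2O.

42.9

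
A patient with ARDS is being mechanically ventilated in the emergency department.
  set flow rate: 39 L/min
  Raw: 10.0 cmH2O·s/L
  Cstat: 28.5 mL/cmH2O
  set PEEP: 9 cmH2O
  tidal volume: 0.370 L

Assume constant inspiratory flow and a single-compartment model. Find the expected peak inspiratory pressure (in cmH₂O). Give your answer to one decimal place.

Flow: 39 L/min ÷ 60 = 0.65 L/s.
Equation of motion (constant flow): PIP = Vt/C + R·V̇ + PEEP.
PIP = 370/28.5 + 10.0×0.65 + 9 = 12.982 + 6.5 + 9 = 28.482 cmH2O.

28.5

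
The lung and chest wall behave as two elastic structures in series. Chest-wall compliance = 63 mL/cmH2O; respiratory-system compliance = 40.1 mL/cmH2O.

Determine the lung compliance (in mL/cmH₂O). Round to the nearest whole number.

1/CL = 1/Crs − 1/Ccw.
1/CL = 1/40.1 − 1/63 = 0.009065.
CL = 110.31 mL/cmH2O.

110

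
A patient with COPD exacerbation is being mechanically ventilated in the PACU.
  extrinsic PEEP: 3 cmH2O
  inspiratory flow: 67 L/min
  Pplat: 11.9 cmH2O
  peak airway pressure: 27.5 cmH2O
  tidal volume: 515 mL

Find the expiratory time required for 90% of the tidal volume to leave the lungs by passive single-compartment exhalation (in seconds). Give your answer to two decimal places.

1.86

Flow: 67 L/min ÷ 60 = 1.1167 L/s.
R = (PIP − Pplat)/V̇ = (27.5 − 11.9) / 1.1167 = 15.6/1.1167 = 13.97 cmH2O·s/L.
C = Vt/(Pplat − PEEP) = 515.0 / (11.9 − 3) = 515.0/8.9 = 57.865 mL/cmH2O.
τ = R × C = 13.97 × 0.05787 L/cmH2O = 0.8084 s.
t = −τ·ln(1 − 0.90) = −0.8084·ln(0.1) = 1.861 s.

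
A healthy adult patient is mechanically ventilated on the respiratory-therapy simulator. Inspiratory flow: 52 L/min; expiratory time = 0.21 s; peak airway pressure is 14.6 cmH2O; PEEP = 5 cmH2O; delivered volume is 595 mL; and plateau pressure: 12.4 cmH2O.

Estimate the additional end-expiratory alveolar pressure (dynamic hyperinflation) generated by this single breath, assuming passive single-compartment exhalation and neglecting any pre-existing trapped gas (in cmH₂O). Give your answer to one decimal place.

2.6

Flow: 52 L/min ÷ 60 = 0.8667 L/s.
R = (PIP − Pplat)/V̇ = (14.6 − 12.4) / 0.8667 = 2.2/0.8667 = 2.538 cmH2O·s/L.
C = Vt/(Pplat − PEEP) = 595.0 / (12.4 − 5) = 595.0/7.4 = 80.405 mL/cmH2O.
τ = R × C = 2.538 × 0.08041 L/cmH2O = 0.2041 s.
Fraction remaining = e^(−Te/τ) = e^(−0.21/0.2041) = 0.3574; trapped volume = 595.0 × 0.3574 = 212.65 mL.
Additional alveolar pressure from trapping ≈ V_trapped / C = 212.65 / 80.405 = 2.645 cmH2O.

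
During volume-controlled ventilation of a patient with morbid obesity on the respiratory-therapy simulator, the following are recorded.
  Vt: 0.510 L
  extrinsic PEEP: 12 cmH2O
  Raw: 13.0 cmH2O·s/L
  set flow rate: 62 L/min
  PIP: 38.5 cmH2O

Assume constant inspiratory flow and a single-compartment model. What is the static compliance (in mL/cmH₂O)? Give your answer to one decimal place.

39.0

Flow: 62 L/min ÷ 60 = 1.0333 L/s.
Equation of motion (constant flow): PIP = Vt/C + R·V̇ + PEEP.
Vt/C = PIP − R·V̇ − PEEP = 38.5 − 13.0×1.0333 − 12 = 38.5 − 13.433 − 12 = 13.067 cmH2O.
C = Vt / 13.067 = 510 / 13.067 = 39.03 mL/cmH2O.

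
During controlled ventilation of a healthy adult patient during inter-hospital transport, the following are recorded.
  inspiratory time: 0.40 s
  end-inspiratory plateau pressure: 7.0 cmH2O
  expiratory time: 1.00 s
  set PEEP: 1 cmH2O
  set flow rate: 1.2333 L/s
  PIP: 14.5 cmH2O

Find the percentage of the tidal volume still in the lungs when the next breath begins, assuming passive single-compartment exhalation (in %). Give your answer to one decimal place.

Vt = flow × Ti = 1.2333 L/s × 0.40 s × 1000 mL/L = 493.32 mL.
R = (PIP − Pplat)/V̇ = (14.5 − 7.0) / 1.2333 = 7.5/1.2333 = 6.081 cmH2O·s/L.
C = Vt/(Pplat − PEEP) = 493.32 / (7.0 − 1) = 493.32/6.0 = 82.22 mL/cmH2O.
τ = R × C = 6.081 × 0.08222 L/cmH2O = 0.5 s.
Fraction remaining at end-expiration = e^(−Te/τ) = e^(−1.00/0.5) = 0.1353 → 13.53%.

13.5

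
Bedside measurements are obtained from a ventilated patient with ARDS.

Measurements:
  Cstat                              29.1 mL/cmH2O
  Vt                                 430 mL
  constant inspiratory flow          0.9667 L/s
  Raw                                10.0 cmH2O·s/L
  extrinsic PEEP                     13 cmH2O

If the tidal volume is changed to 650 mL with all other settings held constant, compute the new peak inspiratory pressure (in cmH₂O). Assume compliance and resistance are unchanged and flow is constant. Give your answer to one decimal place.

PIP = Vt/C + R·V̇ + PEEP (constant-flow equation of motion).
Only the elastic term changes: ΔPIP = ΔVt / C = (650 − 430) / 29.1 = 7.56 cmH2O.
Original PIP = 430/29.1 + 10.0×0.9667 + 13 = 37.444 cmH2O; new PIP = 37.444 + (7.56) = 45.004 cmH2O.

45.0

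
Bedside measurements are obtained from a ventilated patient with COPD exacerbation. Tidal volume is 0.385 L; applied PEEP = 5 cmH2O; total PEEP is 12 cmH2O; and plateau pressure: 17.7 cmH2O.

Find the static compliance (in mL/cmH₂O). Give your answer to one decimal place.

End-expiratory occlusion gives total PEEP = 12 cmH2O (intrinsic PEEP = 12 − 5 = 7). Use total PEEP for the elastic gradient.
Cstat = Vt / (Pplat − PEEPtotal) = 385 / (17.7 − 12) = 385 / 5.7 = 67.544 mL/cmH2O.

67.5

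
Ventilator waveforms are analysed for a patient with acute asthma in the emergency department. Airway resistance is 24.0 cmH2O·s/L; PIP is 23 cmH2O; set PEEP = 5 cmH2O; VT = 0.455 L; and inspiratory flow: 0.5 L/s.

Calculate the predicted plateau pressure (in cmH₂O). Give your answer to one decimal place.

Pplat = PIP − Raw × flow = 23 − 24.0 × 0.5 = 23 − 12.0 = 11.0 cmH2O.

11.0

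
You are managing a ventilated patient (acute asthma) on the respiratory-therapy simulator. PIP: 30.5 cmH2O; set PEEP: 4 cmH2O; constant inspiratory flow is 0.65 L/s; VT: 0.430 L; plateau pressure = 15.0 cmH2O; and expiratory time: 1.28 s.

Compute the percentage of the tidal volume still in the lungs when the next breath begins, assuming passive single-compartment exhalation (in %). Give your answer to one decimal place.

R = (PIP − Pplat)/V̇ = (30.5 − 15.0) / 0.65 = 15.5/0.65 = 23.846 cmH2O·s/L.
C = Vt/(Pplat − PEEP) = 430.0 / (15.0 − 4) = 430.0/11.0 = 39.091 mL/cmH2O.
τ = R × C = 23.846 × 0.03909 L/cmH2O = 0.9321 s.
Fraction remaining at end-expiration = e^(−Te/τ) = e^(−1.28/0.9321) = 0.2533 → 25.33%.

25.3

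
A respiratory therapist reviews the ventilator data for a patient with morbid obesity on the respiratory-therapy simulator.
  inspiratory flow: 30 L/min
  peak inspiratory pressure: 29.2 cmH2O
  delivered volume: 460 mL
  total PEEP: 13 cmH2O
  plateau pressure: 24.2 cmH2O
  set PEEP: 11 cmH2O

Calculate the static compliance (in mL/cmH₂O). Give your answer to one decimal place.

End-expiratory occlusion gives total PEEP = 13 cmH2O (intrinsic PEEP = 13 − 11 = 2). Use total PEEP for the elastic gradient.
Cstat = Vt / (Pplat − PEEPtotal) = 460 / (24.2 − 13) = 460 / 11.2 = 41.071 mL/cmH2O.

41.1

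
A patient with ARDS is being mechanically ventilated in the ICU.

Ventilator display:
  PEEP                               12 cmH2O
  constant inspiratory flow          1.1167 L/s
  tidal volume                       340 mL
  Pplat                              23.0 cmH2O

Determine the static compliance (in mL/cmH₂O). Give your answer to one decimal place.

Cstat = Vt / (Pplat − PEEP) = 340 / (23.0 − 12) = 340 / 11.0 = 30.909 mL/cmH2O.

30.9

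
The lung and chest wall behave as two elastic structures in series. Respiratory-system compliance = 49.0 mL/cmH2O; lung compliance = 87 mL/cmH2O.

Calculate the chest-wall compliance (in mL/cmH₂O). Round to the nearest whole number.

112

1/Ccw = 1/Crs − 1/CL.
1/Ccw = 1/49.0 − 1/87 = 0.008914.
Ccw = 112.18 mL/cmH2O.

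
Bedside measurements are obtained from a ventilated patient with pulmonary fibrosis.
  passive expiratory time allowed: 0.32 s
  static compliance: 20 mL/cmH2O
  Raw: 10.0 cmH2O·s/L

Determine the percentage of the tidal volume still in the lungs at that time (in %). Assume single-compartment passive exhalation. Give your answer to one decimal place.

20.2

τ = R × C = 10.0 × 20 mL/cmH2O = 10.0 × 0.020 L/cmH2O = 0.2 s.
Passive exhalation: V(t)/V₀ = e^(−t/τ) = e^(−0.32/0.2) = 0.2019.
Fraction remaining = 0.2019 → 20.19%.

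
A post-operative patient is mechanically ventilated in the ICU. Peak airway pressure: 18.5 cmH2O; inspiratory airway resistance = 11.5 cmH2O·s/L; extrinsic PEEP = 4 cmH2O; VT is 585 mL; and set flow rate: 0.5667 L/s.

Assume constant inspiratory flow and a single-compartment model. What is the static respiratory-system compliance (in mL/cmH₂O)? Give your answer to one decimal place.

Equation of motion (constant flow): PIP = Vt/C + R·V̇ + PEEP.
Vt/C = PIP − R·V̇ − PEEP = 18.5 − 11.5×0.5667 − 4 = 18.5 − 6.517 − 4 = 7.983 cmH2O.
C = Vt / 7.983 = 585 / 7.983 = 73.281 mL/cmH2O.

73.3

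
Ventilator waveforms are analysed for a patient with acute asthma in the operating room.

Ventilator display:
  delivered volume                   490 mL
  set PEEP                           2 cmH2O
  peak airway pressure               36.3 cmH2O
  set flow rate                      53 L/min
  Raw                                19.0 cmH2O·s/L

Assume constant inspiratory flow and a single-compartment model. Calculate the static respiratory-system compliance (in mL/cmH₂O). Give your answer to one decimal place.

Flow: 53 L/min ÷ 60 = 0.8833 L/s.
Equation of motion (constant flow): PIP = Vt/C + R·V̇ + PEEP.
Vt/C = PIP − R·V̇ − PEEP = 36.3 − 19.0×0.8833 − 2 = 36.3 − 16.783 − 2 = 17.517 cmH2O.
C = Vt / 17.517 = 490 / 17.517 = 27.973 mL/cmH2O.

28.0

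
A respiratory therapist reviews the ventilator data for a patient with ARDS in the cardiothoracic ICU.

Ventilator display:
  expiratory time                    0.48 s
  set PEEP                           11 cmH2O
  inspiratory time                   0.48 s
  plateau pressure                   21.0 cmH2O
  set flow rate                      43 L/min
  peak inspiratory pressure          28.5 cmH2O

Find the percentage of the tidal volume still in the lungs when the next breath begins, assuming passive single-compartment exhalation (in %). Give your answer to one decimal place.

26.4

Flow: 43 L/min ÷ 60 = 0.7167 L/s.
Vt = flow × Ti = 0.7167 L/s × 0.48 s × 1000 mL/L = 344.02 mL.
R = (PIP − Pplat)/V̇ = (28.5 − 21.0) / 0.7167 = 7.5/0.7167 = 10.465 cmH2O·s/L.
C = Vt/(Pplat − PEEP) = 344.02 / (21.0 − 11) = 344.02/10.0 = 34.402 mL/cmH2O.
τ = R × C = 10.465 × 0.0344 L/cmH2O = 0.36 s.
Fraction remaining at end-expiration = e^(−Te/τ) = e^(−0.48/0.36) = 0.2636 → 26.36%.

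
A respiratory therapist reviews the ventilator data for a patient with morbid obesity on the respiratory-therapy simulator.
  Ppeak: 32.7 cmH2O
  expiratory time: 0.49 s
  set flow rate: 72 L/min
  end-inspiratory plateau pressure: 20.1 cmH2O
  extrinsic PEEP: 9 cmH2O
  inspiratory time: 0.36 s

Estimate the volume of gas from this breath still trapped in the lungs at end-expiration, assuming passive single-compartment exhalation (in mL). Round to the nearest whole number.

Flow: 72 L/min ÷ 60 = 1.2 L/s.
Vt = flow × Ti = 1.2 L/s × 0.36 s × 1000 mL/L = 432.0 mL.
R = (PIP − Pplat)/V̇ = (32.7 − 20.1) / 1.2 = 12.6/1.2 = 10.5 cmH2O·s/L.
C = Vt/(Pplat − PEEP) = 432.0 / (20.1 − 9) = 432.0/11.1 = 38.919 mL/cmH2O.
τ = R × C = 10.5 × 0.03892 L/cmH2O = 0.4087 s.
Fraction remaining = e^(−Te/τ) = e^(−0.49/0.4087) = 0.3015.
Trapped volume = 432.0 × 0.3015 = 130.25 mL.

130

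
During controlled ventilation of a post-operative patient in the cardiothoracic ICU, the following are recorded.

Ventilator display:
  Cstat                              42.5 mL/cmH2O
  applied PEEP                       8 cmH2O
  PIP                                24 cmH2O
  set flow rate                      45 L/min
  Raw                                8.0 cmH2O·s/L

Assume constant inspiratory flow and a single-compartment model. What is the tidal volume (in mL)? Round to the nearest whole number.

425

Flow: 45 L/min ÷ 60 = 0.75 L/s.
Equation of motion (constant flow): PIP = Vt/C + R·V̇ + PEEP.
Vt/C = PIP − R·V̇ − PEEP = 24 − 6.0 − 8 = 10.0 cmH2O.
Vt = C × 10.0 = 42.5 × 10.0 = 425.0 mL.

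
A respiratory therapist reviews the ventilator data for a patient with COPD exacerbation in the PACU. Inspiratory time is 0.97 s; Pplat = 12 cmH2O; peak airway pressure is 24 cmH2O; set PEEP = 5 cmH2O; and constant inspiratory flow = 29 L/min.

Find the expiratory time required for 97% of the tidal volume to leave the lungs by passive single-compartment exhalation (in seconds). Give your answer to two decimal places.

5.83

Flow: 29 L/min ÷ 60 = 0.4833 L/s.
Vt = flow × Ti = 0.4833 L/s × 0.97 s × 1000 mL/L = 468.8 mL.
R = (PIP − Pplat)/V̇ = (24 − 12) / 0.4833 = 12.0/0.4833 = 24.829 cmH2O·s/L.
C = Vt/(Pplat − PEEP) = 468.8 / (12 − 5) = 468.8/7.0 = 66.971 mL/cmH2O.
τ = R × C = 24.829 × 0.06697 L/cmH2O = 1.663 s.
t = −τ·ln(1 − 0.97) = −1.663·ln(0.03) = 5.831 s.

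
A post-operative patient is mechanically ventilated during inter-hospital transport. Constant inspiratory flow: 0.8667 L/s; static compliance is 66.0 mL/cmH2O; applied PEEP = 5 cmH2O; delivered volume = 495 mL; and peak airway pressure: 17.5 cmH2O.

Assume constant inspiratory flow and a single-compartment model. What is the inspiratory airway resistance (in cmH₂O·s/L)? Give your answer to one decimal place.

Equation of motion (constant flow): PIP = Vt/C + R·V̇ + PEEP.
R·V̇ = PIP − Vt/C − PEEP = 17.5 − 495/66.0 − 5 = 17.5 − 7.5 − 5 = 5.0 cmH2O.
R = 5.0 / 0.8667 = 5.769 cmH2O·s/L.

5.8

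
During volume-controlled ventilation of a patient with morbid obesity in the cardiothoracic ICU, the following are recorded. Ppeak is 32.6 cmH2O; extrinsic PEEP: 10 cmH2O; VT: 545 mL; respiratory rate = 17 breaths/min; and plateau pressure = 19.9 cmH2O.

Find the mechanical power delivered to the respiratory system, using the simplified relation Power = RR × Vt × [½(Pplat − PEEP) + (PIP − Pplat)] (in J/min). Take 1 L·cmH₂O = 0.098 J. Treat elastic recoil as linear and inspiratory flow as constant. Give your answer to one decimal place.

16.0

Per-breath work = Vt × [½(Pplat−PEEP) + (PIP−Pplat)] = 0.545 × [0.5×9.9 + 12.7] = 0.545 × 17.65 = 9.619 L·cmH2O.
Power = 17 × 9.619 = 163.52 L·cmH2O/min.
× 0.098 J/(L·cmH2O) → 16.025 J/min.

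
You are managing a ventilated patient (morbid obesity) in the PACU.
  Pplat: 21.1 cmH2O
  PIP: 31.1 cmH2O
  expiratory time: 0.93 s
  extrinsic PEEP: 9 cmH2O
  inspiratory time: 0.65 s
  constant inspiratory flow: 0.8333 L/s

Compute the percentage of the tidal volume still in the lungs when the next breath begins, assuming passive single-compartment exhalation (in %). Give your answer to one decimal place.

17.7

Vt = flow × Ti = 0.8333 L/s × 0.65 s × 1000 mL/L = 541.65 mL.
R = (PIP − Pplat)/V̇ = (31.1 − 21.1) / 0.8333 = 10.0/0.8333 = 12.0 cmH2O·s/L.
C = Vt/(Pplat − PEEP) = 541.65 / (21.1 − 9) = 541.65/12.1 = 44.764 mL/cmH2O.
τ = R × C = 12.0 × 0.04476 L/cmH2O = 0.5371 s.
Fraction remaining at end-expiration = e^(−Te/τ) = e^(−0.93/0.5371) = 0.177 → 17.7%.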